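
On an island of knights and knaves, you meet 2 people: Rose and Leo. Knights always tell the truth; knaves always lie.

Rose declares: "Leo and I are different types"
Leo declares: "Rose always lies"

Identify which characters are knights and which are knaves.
Rose is a knight.
Leo is a knave.

Verification:
- Rose (knight) says "Leo and I are different types" - this is TRUE because Rose is a knight and Leo is a knave.
- Leo (knave) says "Rose always lies" - this is FALSE (a lie) because Rose is a knight.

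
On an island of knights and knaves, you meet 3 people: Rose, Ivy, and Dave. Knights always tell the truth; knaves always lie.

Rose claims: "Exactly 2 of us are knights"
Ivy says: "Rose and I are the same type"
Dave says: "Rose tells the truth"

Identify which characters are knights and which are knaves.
Rose is a knight.
Ivy is a knave.
Dave is a knight.

Verification:
- Rose (knight) says "Exactly 2 of us are knights" - this is TRUE because there are 2 knights.
- Ivy (knave) says "Rose and I are the same type" - this is FALSE (a lie) because Ivy is a knave and Rose is a knight.
- Dave (knight) says "Rose tells the truth" - this is TRUE because Rose is a knight.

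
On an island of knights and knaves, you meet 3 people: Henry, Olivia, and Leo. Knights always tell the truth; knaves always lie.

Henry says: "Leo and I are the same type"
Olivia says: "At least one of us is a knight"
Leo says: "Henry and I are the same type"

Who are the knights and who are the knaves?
Henry is a knight.
Olivia is a knight.
Leo is a knight.

Verification:
- Henry (knight) says "Leo and I are the same type" - this is TRUE because Henry is a knight and Leo is a knight.
- Olivia (knight) says "At least one of us is a knight" - this is TRUE because Henry, Olivia, and Leo are knights.
- Leo (knight) says "Henry and I are the same type" - this is TRUE because Leo is a knight and Henry is a knight.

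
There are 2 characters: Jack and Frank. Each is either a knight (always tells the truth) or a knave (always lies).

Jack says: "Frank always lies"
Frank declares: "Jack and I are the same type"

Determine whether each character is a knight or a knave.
Jack is a knight.
Frank is a knave.

Verification:
- Jack (knight) says "Frank always lies" - this is TRUE because Frank is a knave.
- Frank (knave) says "Jack and I are the same type" - this is FALSE (a lie) because Frank is a knave and Jack is a knight.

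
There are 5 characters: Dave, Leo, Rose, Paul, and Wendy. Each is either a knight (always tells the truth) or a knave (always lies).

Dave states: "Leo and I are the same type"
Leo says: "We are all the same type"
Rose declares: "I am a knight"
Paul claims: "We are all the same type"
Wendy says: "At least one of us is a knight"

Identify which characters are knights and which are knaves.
Dave is a knight.
Leo is a knight.
Rose is a knight.
Paul is a knight.
Wendy is a knight.

Verification:
- Dave (knight) says "Leo and I are the same type" - this is TRUE because Dave is a knight and Leo is a knight.
- Leo (knight) says "We are all the same type" - this is TRUE because Dave, Leo, Rose, Paul, and Wendy are knights.
- Rose (knight) says "I am a knight" - this is TRUE because Rose is a knight.
- Paul (knight) says "We are all the same type" - this is TRUE because Dave, Leo, Rose, Paul, and Wendy are knights.
- Wendy (knight) says "At least one of us is a knight" - this is TRUE because Dave, Leo, Rose, Paul, and Wendy are knights.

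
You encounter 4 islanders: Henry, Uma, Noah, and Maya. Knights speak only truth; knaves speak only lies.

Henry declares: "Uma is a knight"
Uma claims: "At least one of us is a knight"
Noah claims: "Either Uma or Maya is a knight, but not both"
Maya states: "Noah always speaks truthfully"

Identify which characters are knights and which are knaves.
Henry is a knave.
Uma is a knave.
Noah is a knave.
Maya is a knave.

Verification:
- Henry (knave) says "Uma is a knight" - this is FALSE (a lie) because Uma is a knave.
- Uma (knave) says "At least one of us is a knight" - this is FALSE (a lie) because no one is a knight.
- Noah (knave) says "Either Uma or Maya is a knight, but not both" - this is FALSE (a lie) because Uma is a knave and Maya is a knave.
- Maya (knave) says "Noah always speaks truthfully" - this is FALSE (a lie) because Noah is a knave.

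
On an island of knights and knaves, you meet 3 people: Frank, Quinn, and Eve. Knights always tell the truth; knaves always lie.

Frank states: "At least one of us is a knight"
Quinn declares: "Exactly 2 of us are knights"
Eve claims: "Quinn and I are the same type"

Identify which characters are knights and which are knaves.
Frank is a knight.
Quinn is a knight.
Eve is a knave.

Verification:
- Frank (knight) says "At least one of us is a knight" - this is TRUE because Frank and Quinn are knights.
- Quinn (knight) says "Exactly 2 of us are knights" - this is TRUE because there are 2 knights.
- Eve (knave) says "Quinn and I are the same type" - this is FALSE (a lie) because Eve is a knave and Quinn is a knight.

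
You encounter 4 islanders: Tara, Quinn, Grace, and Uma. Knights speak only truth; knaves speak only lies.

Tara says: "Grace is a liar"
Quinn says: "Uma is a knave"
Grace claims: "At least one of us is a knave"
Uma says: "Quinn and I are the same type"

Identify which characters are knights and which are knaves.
Tara is a knave.
Quinn is a knight.
Grace is a knight.
Uma is a knave.

Verification:
- Tara (knave) says "Grace is a liar" - this is FALSE (a lie) because Grace is a knight.
- Quinn (knight) says "Uma is a knave" - this is TRUE because Uma is a knave.
- Grace (knight) says "At least one of us is a knave" - this is TRUE because Tara and Uma are knaves.
- Uma (knave) says "Quinn and I are the same type" - this is FALSE (a lie) because Uma is a knave and Quinn is a knight.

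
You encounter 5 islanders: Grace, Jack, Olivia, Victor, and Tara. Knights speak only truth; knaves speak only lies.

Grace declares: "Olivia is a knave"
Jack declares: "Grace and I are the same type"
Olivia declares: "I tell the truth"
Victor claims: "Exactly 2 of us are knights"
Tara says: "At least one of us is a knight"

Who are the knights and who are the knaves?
Grace is a knight.
Jack is a knight.
Olivia is a knave.
Victor is a knave.
Tara is a knight.

Verification:
- Grace (knight) says "Olivia is a knave" - this is TRUE because Olivia is a knave.
- Jack (knight) says "Grace and I are the same type" - this is TRUE because Jack is a knight and Grace is a knight.
- Olivia (knave) says "I tell the truth" - this is FALSE (a lie) because Olivia is a knave.
- Victor (knave) says "Exactly 2 of us are knights" - this is FALSE (a lie) because there are 3 knights.
- Tara (knight) says "At least one of us is a knight" - this is TRUE because Grace, Jack, and Tara are knights.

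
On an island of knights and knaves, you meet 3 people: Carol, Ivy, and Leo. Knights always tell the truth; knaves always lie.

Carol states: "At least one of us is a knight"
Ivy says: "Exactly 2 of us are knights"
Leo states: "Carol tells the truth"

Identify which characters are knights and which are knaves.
Carol is a knave.
Ivy is a knave.
Leo is a knave.

Verification:
- Carol (knave) says "At least one of us is a knight" - this is FALSE (a lie) because no one is a knight.
- Ivy (knave) says "Exactly 2 of us are knights" - this is FALSE (a lie) because there are 0 knights.
- Leo (knave) says "Carol tells the truth" - this is FALSE (a lie) because Carol is a knave.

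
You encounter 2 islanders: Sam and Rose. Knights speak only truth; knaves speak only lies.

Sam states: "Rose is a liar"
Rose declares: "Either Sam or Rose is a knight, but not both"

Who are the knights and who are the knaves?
Sam is a knave.
Rose is a knight.

Verification:
- Sam (knave) says "Rose is a liar" - this is FALSE (a lie) because Rose is a knight.
- Rose (knight) says "Either Sam or Rose is a knight, but not both" - this is TRUE because Sam is a knave and Rose is a knight.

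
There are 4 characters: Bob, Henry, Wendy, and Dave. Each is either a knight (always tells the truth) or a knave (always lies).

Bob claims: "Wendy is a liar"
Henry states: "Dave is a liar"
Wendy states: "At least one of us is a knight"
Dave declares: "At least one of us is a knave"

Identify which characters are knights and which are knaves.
Bob is a knave.
Henry is a knave.
Wendy is a knight.
Dave is a knight.

Verification:
- Bob (knave) says "Wendy is a liar" - this is FALSE (a lie) because Wendy is a knight.
- Henry (knave) says "Dave is a liar" - this is FALSE (a lie) because Dave is a knight.
- Wendy (knight) says "At least one of us is a knight" - this is TRUE because Wendy and Dave are knights.
- Dave (knight) says "At least one of us is a knave" - this is TRUE because Bob and Henry are knaves.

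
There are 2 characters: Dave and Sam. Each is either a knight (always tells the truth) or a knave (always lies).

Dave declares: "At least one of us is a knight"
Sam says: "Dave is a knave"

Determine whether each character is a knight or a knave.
Dave is a knight.
Sam is a knave.

Verification:
- Dave (knight) says "At least one of us is a knight" - this is TRUE because Dave is a knight.
- Sam (knave) says "Dave is a knave" - this is FALSE (a lie) because Dave is a knight.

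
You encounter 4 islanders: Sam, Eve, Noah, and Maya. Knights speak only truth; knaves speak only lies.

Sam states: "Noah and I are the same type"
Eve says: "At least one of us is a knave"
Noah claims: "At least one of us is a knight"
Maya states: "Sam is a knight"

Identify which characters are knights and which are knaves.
Sam is a knave.
Eve is a knight.
Noah is a knight.
Maya is a knave.

Verification:
- Sam (knave) says "Noah and I are the same type" - this is FALSE (a lie) because Sam is a knave and Noah is a knight.
- Eve (knight) says "At least one of us is a knave" - this is TRUE because Sam and Maya are knaves.
- Noah (knight) says "At least one of us is a knight" - this is TRUE because Eve and Noah are knights.
- Maya (knave) says "Sam is a knight" - this is FALSE (a lie) because Sam is a knave.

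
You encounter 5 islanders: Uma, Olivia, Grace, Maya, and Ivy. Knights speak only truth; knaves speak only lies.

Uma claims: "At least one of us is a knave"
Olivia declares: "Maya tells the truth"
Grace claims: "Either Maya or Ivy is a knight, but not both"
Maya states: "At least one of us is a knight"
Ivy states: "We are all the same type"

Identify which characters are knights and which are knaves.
Uma is a knight.
Olivia is a knight.
Grace is a knight.
Maya is a knight.
Ivy is a knave.

Verification:
- Uma (knight) says "At least one of us is a knave" - this is TRUE because Ivy is a knave.
- Olivia (knight) says "Maya tells the truth" - this is TRUE because Maya is a knight.
- Grace (knight) says "Either Maya or Ivy is a knight, but not both" - this is TRUE because Maya is a knight and Ivy is a knave.
- Maya (knight) says "At least one of us is a knight" - this is TRUE because Uma, Olivia, Grace, and Maya are knights.
- Ivy (knave) says "We are all the same type" - this is FALSE (a lie) because Uma, Olivia, Grace, and Maya are knights and Ivy is a knave.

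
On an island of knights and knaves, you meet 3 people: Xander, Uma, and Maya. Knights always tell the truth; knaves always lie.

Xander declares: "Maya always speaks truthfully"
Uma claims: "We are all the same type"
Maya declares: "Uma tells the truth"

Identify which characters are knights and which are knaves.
Xander is a knight.
Uma is a knight.
Maya is a knight.

Verification:
- Xander (knight) says "Maya always speaks truthfully" - this is TRUE because Maya is a knight.
- Uma (knight) says "We are all the same type" - this is TRUE because Xander, Uma, and Maya are knights.
- Maya (knight) says "Uma tells the truth" - this is TRUE because Uma is a knight.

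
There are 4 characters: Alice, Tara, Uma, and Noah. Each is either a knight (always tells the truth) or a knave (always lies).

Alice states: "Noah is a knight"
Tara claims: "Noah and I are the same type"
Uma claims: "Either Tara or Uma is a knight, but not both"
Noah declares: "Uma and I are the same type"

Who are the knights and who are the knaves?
Alice is a knight.
Tara is a knave.
Uma is a knight.
Noah is a knight.

Verification:
- Alice (knight) says "Noah is a knight" - this is TRUE because Noah is a knight.
- Tara (knave) says "Noah and I are the same type" - this is FALSE (a lie) because Tara is a knave and Noah is a knight.
- Uma (knight) says "Either Tara or Uma is a knight, but not both" - this is TRUE because Tara is a knave and Uma is a knight.
- Noah (knight) says "Uma and I are the same type" - this is TRUE because Noah is a knight and Uma is a knight.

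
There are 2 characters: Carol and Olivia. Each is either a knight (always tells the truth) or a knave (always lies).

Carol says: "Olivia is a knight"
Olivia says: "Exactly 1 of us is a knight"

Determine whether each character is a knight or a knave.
Carol is a knave.
Olivia is a knave.

Verification:
- Carol (knave) says "Olivia is a knight" - this is FALSE (a lie) because Olivia is a knave.
- Olivia (knave) says "Exactly 1 of us is a knight" - this is FALSE (a lie) because there are 0 knights.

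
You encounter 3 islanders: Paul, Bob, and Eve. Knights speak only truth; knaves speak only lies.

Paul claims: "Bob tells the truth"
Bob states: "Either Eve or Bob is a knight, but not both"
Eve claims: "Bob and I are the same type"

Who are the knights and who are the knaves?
Paul is a knight.
Bob is a knight.
Eve is a knave.

Verification:
- Paul (knight) says "Bob tells the truth" - this is TRUE because Bob is a knight.
- Bob (knight) says "Either Eve or Bob is a knight, but not both" - this is TRUE because Eve is a knave and Bob is a knight.
- Eve (knave) says "Bob and I are the same type" - this is FALSE (a lie) because Eve is a knave and Bob is a knight.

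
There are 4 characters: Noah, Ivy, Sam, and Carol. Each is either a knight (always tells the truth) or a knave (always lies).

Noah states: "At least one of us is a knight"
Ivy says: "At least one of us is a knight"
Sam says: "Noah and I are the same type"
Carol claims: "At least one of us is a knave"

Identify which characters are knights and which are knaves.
Noah is a knight.
Ivy is a knight.
Sam is a knave.
Carol is a knight.

Verification:
- Noah (knight) says "At least one of us is a knight" - this is TRUE because Noah, Ivy, and Carol are knights.
- Ivy (knight) says "At least one of us is a knight" - this is TRUE because Noah, Ivy, and Carol are knights.
- Sam (knave) says "Noah and I are the same type" - this is FALSE (a lie) because Sam is a knave and Noah is a knight.
- Carol (knight) says "At least one of us is a knave" - this is TRUE because Sam is a knave.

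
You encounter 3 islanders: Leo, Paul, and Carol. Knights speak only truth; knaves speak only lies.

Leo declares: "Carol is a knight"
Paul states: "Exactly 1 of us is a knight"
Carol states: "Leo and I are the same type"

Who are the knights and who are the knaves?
Leo is a knight.
Paul is a knave.
Carol is a knight.

Verification:
- Leo (knight) says "Carol is a knight" - this is TRUE because Carol is a knight.
- Paul (knave) says "Exactly 1 of us is a knight" - this is FALSE (a lie) because there are 2 knights.
- Carol (knight) says "Leo and I are the same type" - this is TRUE because Carol is a knight and Leo is a knight.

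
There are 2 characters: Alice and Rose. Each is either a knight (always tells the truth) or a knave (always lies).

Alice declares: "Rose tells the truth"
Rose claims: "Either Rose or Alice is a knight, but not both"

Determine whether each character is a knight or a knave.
Alice is a knave.
Rose is a knave.

Verification:
- Alice (knave) says "Rose tells the truth" - this is FALSE (a lie) because Rose is a knave.
- Rose (knave) says "Either Rose or Alice is a knight, but not both" - this is FALSE (a lie) because Rose is a knave and Alice is a knave.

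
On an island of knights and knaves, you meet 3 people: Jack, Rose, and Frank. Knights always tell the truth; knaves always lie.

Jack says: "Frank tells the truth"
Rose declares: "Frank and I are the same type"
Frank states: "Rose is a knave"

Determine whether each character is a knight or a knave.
Jack is a knight.
Rose is a knave.
Frank is a knight.

Verification:
- Jack (knight) says "Frank tells the truth" - this is TRUE because Frank is a knight.
- Rose (knave) says "Frank and I are the same type" - this is FALSE (a lie) because Rose is a knave and Frank is a knight.
- Frank (knight) says "Rose is a knave" - this is TRUE because Rose is a knave.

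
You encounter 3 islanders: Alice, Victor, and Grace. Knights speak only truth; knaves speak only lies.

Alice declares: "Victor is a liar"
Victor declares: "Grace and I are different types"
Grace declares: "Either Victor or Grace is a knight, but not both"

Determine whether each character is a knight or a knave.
Alice is a knight.
Victor is a knave.
Grace is a knave.

Verification:
- Alice (knight) says "Victor is a liar" - this is TRUE because Victor is a knave.
- Victor (knave) says "Grace and I are different types" - this is FALSE (a lie) because Victor is a knave and Grace is a knave.
- Grace (knave) says "Either Victor or Grace is a knight, but not both" - this is FALSE (a lie) because Victor is a knave and Grace is a knave.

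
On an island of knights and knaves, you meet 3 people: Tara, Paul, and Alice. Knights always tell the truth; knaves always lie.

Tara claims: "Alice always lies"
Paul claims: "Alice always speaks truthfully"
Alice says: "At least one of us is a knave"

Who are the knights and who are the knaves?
Tara is a knave.
Paul is a knight.
Alice is a knight.

Verification:
- Tara (knave) says "Alice always lies" - this is FALSE (a lie) because Alice is a knight.
- Paul (knight) says "Alice always speaks truthfully" - this is TRUE because Alice is a knight.
- Alice (knight) says "At least one of us is a knave" - this is TRUE because Tara is a knave.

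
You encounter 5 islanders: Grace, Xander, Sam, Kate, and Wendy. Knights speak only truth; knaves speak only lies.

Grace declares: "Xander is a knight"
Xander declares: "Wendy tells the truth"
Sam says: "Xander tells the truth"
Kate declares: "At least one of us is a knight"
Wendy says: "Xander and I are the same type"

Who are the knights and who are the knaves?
Grace is a knight.
Xander is a knight.
Sam is a knight.
Kate is a knight.
Wendy is a knight.

Verification:
- Grace (knight) says "Xander is a knight" - this is TRUE because Xander is a knight.
- Xander (knight) says "Wendy tells the truth" - this is TRUE because Wendy is a knight.
- Sam (knight) says "Xander tells the truth" - this is TRUE because Xander is a knight.
- Kate (knight) says "At least one of us is a knight" - this is TRUE because Grace, Xander, Sam, Kate, and Wendy are knights.
- Wendy (knight) says "Xander and I are the same type" - this is TRUE because Wendy is a knight and Xander is a knight.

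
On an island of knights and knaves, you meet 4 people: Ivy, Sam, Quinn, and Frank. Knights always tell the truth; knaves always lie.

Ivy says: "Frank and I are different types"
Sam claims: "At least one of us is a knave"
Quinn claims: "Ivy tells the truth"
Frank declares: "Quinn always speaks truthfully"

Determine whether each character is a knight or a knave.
Ivy is a knave.
Sam is a knight.
Quinn is a knave.
Frank is a knave.

Verification:
- Ivy (knave) says "Frank and I are different types" - this is FALSE (a lie) because Ivy is a knave and Frank is a knave.
- Sam (knight) says "At least one of us is a knave" - this is TRUE because Ivy, Quinn, and Frank are knaves.
- Quinn (knave) says "Ivy tells the truth" - this is FALSE (a lie) because Ivy is a knave.
- Frank (knave) says "Quinn always speaks truthfully" - this is FALSE (a lie) because Quinn is a knave.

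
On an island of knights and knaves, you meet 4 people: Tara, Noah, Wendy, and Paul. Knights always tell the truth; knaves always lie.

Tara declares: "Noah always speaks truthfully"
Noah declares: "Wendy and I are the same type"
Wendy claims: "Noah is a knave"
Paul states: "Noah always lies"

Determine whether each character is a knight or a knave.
Tara is a knave.
Noah is a knave.
Wendy is a knight.
Paul is a knight.

Verification:
- Tara (knave) says "Noah always speaks truthfully" - this is FALSE (a lie) because Noah is a knave.
- Noah (knave) says "Wendy and I are the same type" - this is FALSE (a lie) because Noah is a knave and Wendy is a knight.
- Wendy (knight) says "Noah is a knave" - this is TRUE because Noah is a knave.
- Paul (knight) says "Noah always lies" - this is TRUE because Noah is a knave.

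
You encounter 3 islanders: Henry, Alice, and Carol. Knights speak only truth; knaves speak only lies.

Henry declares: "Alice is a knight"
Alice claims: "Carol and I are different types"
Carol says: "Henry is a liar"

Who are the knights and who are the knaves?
Henry is a knight.
Alice is a knight.
Carol is a knave.

Verification:
- Henry (knight) says "Alice is a knight" - this is TRUE because Alice is a knight.
- Alice (knight) says "Carol and I are different types" - this is TRUE because Alice is a knight and Carol is a knave.
- Carol (knave) says "Henry is a liar" - this is FALSE (a lie) because Henry is a knight.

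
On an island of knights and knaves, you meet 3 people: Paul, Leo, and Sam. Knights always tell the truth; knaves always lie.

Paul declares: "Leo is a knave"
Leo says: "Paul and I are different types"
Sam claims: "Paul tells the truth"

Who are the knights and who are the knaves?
Paul is a knave.
Leo is a knight.
Sam is a knave.

Verification:
- Paul (knave) says "Leo is a knave" - this is FALSE (a lie) because Leo is a knight.
- Leo (knight) says "Paul and I are different types" - this is TRUE because Leo is a knight and Paul is a knave.
- Sam (knave) says "Paul tells the truth" - this is FALSE (a lie) because Paul is a knave.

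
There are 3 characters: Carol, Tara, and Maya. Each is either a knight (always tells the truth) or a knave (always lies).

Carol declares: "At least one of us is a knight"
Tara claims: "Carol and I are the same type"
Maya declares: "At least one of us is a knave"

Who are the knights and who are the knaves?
Carol is a knight.
Tara is a knave.
Maya is a knight.

Verification:
- Carol (knight) says "At least one of us is a knight" - this is TRUE because Carol and Maya are knights.
- Tara (knave) says "Carol and I are the same type" - this is FALSE (a lie) because Tara is a knave and Carol is a knight.
- Maya (knight) says "At least one of us is a knave" - this is TRUE because Tara is a knave.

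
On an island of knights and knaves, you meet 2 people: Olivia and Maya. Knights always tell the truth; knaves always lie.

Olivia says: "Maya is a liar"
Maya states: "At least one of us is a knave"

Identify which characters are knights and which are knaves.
Olivia is a knave.
Maya is a knight.

Verification:
- Olivia (knave) says "Maya is a liar" - this is FALSE (a lie) because Maya is a knight.
- Maya (knight) says "At least one of us is a knave" - this is TRUE because Olivia is a knave.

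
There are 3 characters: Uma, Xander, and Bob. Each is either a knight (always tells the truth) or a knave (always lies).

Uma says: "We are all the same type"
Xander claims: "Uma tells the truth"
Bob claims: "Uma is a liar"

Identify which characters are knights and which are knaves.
Uma is a knave.
Xander is a knave.
Bob is a knight.

Verification:
- Uma (knave) says "We are all the same type" - this is FALSE (a lie) because Bob is a knight and Uma and Xander are knaves.
- Xander (knave) says "Uma tells the truth" - this is FALSE (a lie) because Uma is a knave.
- Bob (knight) says "Uma is a liar" - this is TRUE because Uma is a knave.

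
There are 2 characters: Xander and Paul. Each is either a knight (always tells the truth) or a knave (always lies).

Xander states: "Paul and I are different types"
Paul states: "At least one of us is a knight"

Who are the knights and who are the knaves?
Xander is a knave.
Paul is a knave.

Verification:
- Xander (knave) says "Paul and I are different types" - this is FALSE (a lie) because Xander is a knave and Paul is a knave.
- Paul (knave) says "At least one of us is a knight" - this is FALSE (a lie) because no one is a knight.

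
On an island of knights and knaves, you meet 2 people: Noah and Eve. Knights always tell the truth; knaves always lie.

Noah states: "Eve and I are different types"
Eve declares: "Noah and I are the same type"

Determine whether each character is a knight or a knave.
Noah is a knight.
Eve is a knave.

Verification:
- Noah (knight) says "Eve and I are different types" - this is TRUE because Noah is a knight and Eve is a knave.
- Eve (knave) says "Noah and I are the same type" - this is FALSE (a lie) because Eve is a knave and Noah is a knight.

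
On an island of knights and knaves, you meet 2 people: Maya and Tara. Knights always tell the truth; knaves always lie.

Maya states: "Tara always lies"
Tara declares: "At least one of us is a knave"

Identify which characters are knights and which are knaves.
Maya is a knave.
Tara is a knight.

Verification:
- Maya (knave) says "Tara always lies" - this is FALSE (a lie) because Tara is a knight.
- Tara (knight) says "At least one of us is a knave" - this is TRUE because Maya is a knave.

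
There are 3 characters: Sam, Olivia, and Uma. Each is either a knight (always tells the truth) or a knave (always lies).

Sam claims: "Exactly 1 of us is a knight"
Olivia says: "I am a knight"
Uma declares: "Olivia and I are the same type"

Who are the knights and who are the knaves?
Sam is a knave.
Olivia is a knight.
Uma is a knight.

Verification:
- Sam (knave) says "Exactly 1 of us is a knight" - this is FALSE (a lie) because there are 2 knights.
- Olivia (knight) says "I am a knight" - this is TRUE because Olivia is a knight.
- Uma (knight) says "Olivia and I are the same type" - this is TRUE because Uma is a knight and Olivia is a knight.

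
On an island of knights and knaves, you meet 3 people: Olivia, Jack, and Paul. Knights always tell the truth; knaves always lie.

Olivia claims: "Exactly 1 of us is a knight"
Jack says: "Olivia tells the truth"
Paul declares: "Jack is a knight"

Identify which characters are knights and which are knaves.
Olivia is a knave.
Jack is a knave.
Paul is a knave.

Verification:
- Olivia (knave) says "Exactly 1 of us is a knight" - this is FALSE (a lie) because there are 0 knights.
- Jack (knave) says "Olivia tells the truth" - this is FALSE (a lie) because Olivia is a knave.
- Paul (knave) says "Jack is a knight" - this is FALSE (a lie) because Jack is a knave.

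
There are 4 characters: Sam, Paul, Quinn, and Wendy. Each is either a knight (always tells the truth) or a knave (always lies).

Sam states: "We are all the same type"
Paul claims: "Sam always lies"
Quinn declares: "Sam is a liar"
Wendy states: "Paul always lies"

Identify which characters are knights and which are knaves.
Sam is a knave.
Paul is a knight.
Quinn is a knight.
Wendy is a knave.

Verification:
- Sam (knave) says "We are all the same type" - this is FALSE (a lie) because Paul and Quinn are knights and Sam and Wendy are knaves.
- Paul (knight) says "Sam always lies" - this is TRUE because Sam is a knave.
- Quinn (knight) says "Sam is a liar" - this is TRUE because Sam is a knave.
- Wendy (knave) says "Paul always lies" - this is FALSE (a lie) because Paul is a knight.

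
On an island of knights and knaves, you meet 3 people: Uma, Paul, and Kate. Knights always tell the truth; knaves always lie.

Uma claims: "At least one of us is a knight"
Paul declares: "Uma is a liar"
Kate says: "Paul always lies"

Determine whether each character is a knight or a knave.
Uma is a knight.
Paul is a knave.
Kate is a knight.

Verification:
- Uma (knight) says "At least one of us is a knight" - this is TRUE because Uma and Kate are knights.
- Paul (knave) says "Uma is a liar" - this is FALSE (a lie) because Uma is a knight.
- Kate (knight) says "Paul always lies" - this is TRUE because Paul is a knave.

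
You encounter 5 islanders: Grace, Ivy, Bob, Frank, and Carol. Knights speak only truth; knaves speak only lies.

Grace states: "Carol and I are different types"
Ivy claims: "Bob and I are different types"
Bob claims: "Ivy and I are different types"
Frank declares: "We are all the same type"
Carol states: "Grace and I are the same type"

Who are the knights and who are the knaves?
Grace is a knight.
Ivy is a knave.
Bob is a knave.
Frank is a knave.
Carol is a knave.

Verification:
- Grace (knight) says "Carol and I are different types" - this is TRUE because Grace is a knight and Carol is a knave.
- Ivy (knave) says "Bob and I are different types" - this is FALSE (a lie) because Ivy is a knave and Bob is a knave.
- Bob (knave) says "Ivy and I are different types" - this is FALSE (a lie) because Bob is a knave and Ivy is a knave.
- Frank (knave) says "We are all the same type" - this is FALSE (a lie) because Grace is a knight and Ivy, Bob, Frank, and Carol are knaves.
- Carol (knave) says "Grace and I are the same type" - this is FALSE (a lie) because Carol is a knave and Grace is a knight.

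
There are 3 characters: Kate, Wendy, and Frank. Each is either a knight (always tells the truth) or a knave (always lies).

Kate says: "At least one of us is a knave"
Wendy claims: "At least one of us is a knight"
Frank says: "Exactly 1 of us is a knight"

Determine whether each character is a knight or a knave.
Kate is a knight.
Wendy is a knight.
Frank is a knave.

Verification:
- Kate (knight) says "At least one of us is a knave" - this is TRUE because Frank is a knave.
- Wendy (knight) says "At least one of us is a knight" - this is TRUE because Kate and Wendy are knights.
- Frank (knave) says "Exactly 1 of us is a knight" - this is FALSE (a lie) because there are 2 knights.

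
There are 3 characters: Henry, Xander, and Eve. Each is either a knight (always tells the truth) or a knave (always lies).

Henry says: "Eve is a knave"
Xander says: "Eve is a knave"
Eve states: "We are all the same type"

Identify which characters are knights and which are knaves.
Henry is a knight.
Xander is a knight.
Eve is a knave.

Verification:
- Henry (knight) says "Eve is a knave" - this is TRUE because Eve is a knave.
- Xander (knight) says "Eve is a knave" - this is TRUE because Eve is a knave.
- Eve (knave) says "We are all the same type" - this is FALSE (a lie) because Henry and Xander are knights and Eve is a knave.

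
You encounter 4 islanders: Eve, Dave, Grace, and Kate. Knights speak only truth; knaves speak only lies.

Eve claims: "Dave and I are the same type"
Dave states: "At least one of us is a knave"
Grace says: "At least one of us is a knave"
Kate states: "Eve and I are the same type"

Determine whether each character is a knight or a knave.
Eve is a knight.
Dave is a knight.
Grace is a knight.
Kate is a knave.

Verification:
- Eve (knight) says "Dave and I are the same type" - this is TRUE because Eve is a knight and Dave is a knight.
- Dave (knight) says "At least one of us is a knave" - this is TRUE because Kate is a knave.
- Grace (knight) says "At least one of us is a knave" - this is TRUE because Kate is a knave.
- Kate (knave) says "Eve and I are the same type" - this is FALSE (a lie) because Kate is a knave and Eve is a knight.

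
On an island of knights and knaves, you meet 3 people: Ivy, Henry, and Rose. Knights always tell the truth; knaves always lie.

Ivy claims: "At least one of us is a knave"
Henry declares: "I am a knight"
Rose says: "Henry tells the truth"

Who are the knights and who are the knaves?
Ivy is a knight.
Henry is a knave.
Rose is a knave.

Verification:
- Ivy (knight) says "At least one of us is a knave" - this is TRUE because Henry and Rose are knaves.
- Henry (knave) says "I am a knight" - this is FALSE (a lie) because Henry is a knave.
- Rose (knave) says "Henry tells the truth" - this is FALSE (a lie) because Henry is a knave.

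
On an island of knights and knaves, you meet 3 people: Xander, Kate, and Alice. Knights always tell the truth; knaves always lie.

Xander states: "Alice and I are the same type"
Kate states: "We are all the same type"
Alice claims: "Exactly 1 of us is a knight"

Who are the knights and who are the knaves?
Xander is a knave.
Kate is a knave.
Alice is a knight.

Verification:
- Xander (knave) says "Alice and I are the same type" - this is FALSE (a lie) because Xander is a knave and Alice is a knight.
- Kate (knave) says "We are all the same type" - this is FALSE (a lie) because Alice is a knight and Xander and Kate are knaves.
- Alice (knight) says "Exactly 1 of us is a knight" - this is TRUE because there are 1 knights.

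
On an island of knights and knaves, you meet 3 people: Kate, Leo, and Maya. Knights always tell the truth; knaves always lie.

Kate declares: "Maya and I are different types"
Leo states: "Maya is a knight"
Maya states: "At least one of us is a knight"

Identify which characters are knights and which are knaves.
Kate is a knave.
Leo is a knave.
Maya is a knave.

Verification:
- Kate (knave) says "Maya and I are different types" - this is FALSE (a lie) because Kate is a knave and Maya is a knave.
- Leo (knave) says "Maya is a knight" - this is FALSE (a lie) because Maya is a knave.
- Maya (knave) says "At least one of us is a knight" - this is FALSE (a lie) because no one is a knight.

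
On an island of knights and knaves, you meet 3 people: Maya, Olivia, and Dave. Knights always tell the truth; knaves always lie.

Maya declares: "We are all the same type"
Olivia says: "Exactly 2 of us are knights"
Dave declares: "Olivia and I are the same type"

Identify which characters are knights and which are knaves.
Maya is a knave.
Olivia is a knight.
Dave is a knight.

Verification:
- Maya (knave) says "We are all the same type" - this is FALSE (a lie) because Olivia and Dave are knights and Maya is a knave.
- Olivia (knight) says "Exactly 2 of us are knights" - this is TRUE because there are 2 knights.
- Dave (knight) says "Olivia and I are the same type" - this is TRUE because Dave is a knight and Olivia is a knight.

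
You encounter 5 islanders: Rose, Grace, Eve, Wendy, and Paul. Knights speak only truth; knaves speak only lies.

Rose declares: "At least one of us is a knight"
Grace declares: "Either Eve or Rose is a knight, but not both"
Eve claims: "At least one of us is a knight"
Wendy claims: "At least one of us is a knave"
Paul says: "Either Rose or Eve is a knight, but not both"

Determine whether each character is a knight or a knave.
Rose is a knight.
Grace is a knave.
Eve is a knight.
Wendy is a knight.
Paul is a knave.

Verification:
- Rose (knight) says "At least one of us is a knight" - this is TRUE because Rose, Eve, and Wendy are knights.
- Grace (knave) says "Either Eve or Rose is a knight, but not both" - this is FALSE (a lie) because Eve is a knight and Rose is a knight.
- Eve (knight) says "At least one of us is a knight" - this is TRUE because Rose, Eve, and Wendy are knights.
- Wendy (knight) says "At least one of us is a knave" - this is TRUE because Grace and Paul are knaves.
- Paul (knave) says "Either Rose or Eve is a knight, but not both" - this is FALSE (a lie) because Rose is a knight and Eve is a knight.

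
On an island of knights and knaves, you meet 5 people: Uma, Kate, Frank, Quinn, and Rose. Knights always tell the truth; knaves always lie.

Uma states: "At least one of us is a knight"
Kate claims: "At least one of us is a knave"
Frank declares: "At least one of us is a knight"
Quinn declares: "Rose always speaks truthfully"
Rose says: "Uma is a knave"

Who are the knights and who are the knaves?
Uma is a knight.
Kate is a knight.
Frank is a knight.
Quinn is a knave.
Rose is a knave.

Verification:
- Uma (knight) says "At least one of us is a knight" - this is TRUE because Uma, Kate, and Frank are knights.
- Kate (knight) says "At least one of us is a knave" - this is TRUE because Quinn and Rose are knaves.
- Frank (knight) says "At least one of us is a knight" - this is TRUE because Uma, Kate, and Frank are knights.
- Quinn (knave) says "Rose always speaks truthfully" - this is FALSE (a lie) because Rose is a knave.
- Rose (knave) says "Uma is a knave" - this is FALSE (a lie) because Uma is a knight.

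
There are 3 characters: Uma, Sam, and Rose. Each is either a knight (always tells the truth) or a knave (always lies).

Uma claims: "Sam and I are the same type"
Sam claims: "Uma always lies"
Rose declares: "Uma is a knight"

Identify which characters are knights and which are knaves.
Uma is a knave.
Sam is a knight.
Rose is a knave.

Verification:
- Uma (knave) says "Sam and I are the same type" - this is FALSE (a lie) because Uma is a knave and Sam is a knight.
- Sam (knight) says "Uma always lies" - this is TRUE because Uma is a knave.
- Rose (knave) says "Uma is a knight" - this is FALSE (a lie) because Uma is a knave.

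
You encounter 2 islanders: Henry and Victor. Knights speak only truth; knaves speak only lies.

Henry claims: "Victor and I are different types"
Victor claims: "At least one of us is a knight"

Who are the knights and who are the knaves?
Henry is a knave.
Victor is a knave.

Verification:
- Henry (knave) says "Victor and I are different types" - this is FALSE (a lie) because Henry is a knave and Victor is a knave.
- Victor (knave) says "At least one of us is a knight" - this is FALSE (a lie) because no one is a knight.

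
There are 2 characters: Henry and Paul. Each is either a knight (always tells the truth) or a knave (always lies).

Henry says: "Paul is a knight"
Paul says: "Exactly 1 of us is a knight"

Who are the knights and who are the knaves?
Henry is a knave.
Paul is a knave.

Verification:
- Henry (knave) says "Paul is a knight" - this is FALSE (a lie) because Paul is a knave.
- Paul (knave) says "Exactly 1 of us is a knight" - this is FALSE (a lie) because there are 0 knights.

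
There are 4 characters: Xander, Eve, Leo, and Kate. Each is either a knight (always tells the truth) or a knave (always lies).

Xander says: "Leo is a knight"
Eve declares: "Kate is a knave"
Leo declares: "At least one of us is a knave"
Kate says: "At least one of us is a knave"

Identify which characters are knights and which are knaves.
Xander is a knight.
Eve is a knave.
Leo is a knight.
Kate is a knight.

Verification:
- Xander (knight) says "Leo is a knight" - this is TRUE because Leo is a knight.
- Eve (knave) says "Kate is a knave" - this is FALSE (a lie) because Kate is a knight.
- Leo (knight) says "At least one of us is a knave" - this is TRUE because Eve is a knave.
- Kate (knight) says "At least one of us is a knave" - this is TRUE because Eve is a knave.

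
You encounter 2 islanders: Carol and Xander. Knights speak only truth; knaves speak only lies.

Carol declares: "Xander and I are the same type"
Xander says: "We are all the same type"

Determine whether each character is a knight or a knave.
Carol is a knight.
Xander is a knight.

Verification:
- Carol (knight) says "Xander and I are the same type" - this is TRUE because Carol is a knight and Xander is a knight.
- Xander (knight) says "We are all the same type" - this is TRUE because Carol and Xander are knights.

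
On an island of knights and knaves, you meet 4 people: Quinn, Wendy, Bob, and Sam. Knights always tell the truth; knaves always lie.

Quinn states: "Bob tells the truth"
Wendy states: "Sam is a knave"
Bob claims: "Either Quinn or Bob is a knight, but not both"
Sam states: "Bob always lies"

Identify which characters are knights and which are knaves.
Quinn is a knave.
Wendy is a knave.
Bob is a knave.
Sam is a knight.

Verification:
- Quinn (knave) says "Bob tells the truth" - this is FALSE (a lie) because Bob is a knave.
- Wendy (knave) says "Sam is a knave" - this is FALSE (a lie) because Sam is a knight.
- Bob (knave) says "Either Quinn or Bob is a knight, but not both" - this is FALSE (a lie) because Quinn is a knave and Bob is a knave.
- Sam (knight) says "Bob always lies" - this is TRUE because Bob is a knave.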